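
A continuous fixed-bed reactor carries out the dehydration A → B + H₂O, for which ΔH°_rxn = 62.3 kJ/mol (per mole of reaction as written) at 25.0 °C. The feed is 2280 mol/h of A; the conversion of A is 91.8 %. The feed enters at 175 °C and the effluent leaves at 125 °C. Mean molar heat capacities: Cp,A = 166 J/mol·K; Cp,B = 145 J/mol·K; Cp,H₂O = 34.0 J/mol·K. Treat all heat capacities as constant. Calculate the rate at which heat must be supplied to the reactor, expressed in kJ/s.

Extent of reaction ξ = 0.918 × 2280 = 2093 mol/h
Reaction term: ξ·ΔH°_rxn = 2093 × 62.3 = 130400 kJ/h
Sensible, feed 175→25 °C: -56772 kJ/h
Outlet flows (mol/h): A 186.96, B 2093, H₂O 2093
Sensible, products 25→125 °C: 40569 kJ/h
Q = ΔH = 114190 kJ/h = 31.72 kW
Heat supplied = 31.72 kJ/s

Q_in = 31.7 kJ/s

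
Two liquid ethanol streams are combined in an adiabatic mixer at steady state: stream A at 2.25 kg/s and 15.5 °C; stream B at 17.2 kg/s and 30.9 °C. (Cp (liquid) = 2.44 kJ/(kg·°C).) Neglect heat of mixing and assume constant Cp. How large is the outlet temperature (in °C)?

T_out = 29.1 °C

Energy balance with Q = 0: Σ ṁᵢCp,ᵢ(T_out − Tᵢ) = 0
T_out = Σ ṁᵢCp,ᵢTᵢ / Σ ṁᵢCp,ᵢ
      = 1381.9 / 47.458 = 29.119 °C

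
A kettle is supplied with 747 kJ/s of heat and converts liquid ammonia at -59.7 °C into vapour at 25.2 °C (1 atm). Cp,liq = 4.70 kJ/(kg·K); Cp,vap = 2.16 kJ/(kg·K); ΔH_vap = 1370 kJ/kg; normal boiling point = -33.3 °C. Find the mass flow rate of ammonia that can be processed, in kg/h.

Δh = 4.70×(-33.3−-59.7) + 1370 + 2.16×(25.2−-33.3) = 1620.4 kJ/kg
Q = 747 kJ/s = 747 kJ/s = 2.6892e+06 kJ/h
ṁ = Q/Δh = 2.6892e+06 / 1620.4 = 1659.5 kg/h

ṁ = 1660 kg/h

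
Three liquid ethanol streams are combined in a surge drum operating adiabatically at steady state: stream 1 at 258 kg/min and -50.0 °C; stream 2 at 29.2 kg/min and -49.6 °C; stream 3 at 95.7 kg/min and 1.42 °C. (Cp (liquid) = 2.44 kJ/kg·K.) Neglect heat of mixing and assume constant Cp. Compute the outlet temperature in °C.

No heat crosses the boundary, so H_out = H_in.
T_out = Σ ṁᵢCp,ᵢTᵢ / Σ ṁᵢCp,ᵢ
      = -34678 / 934.28 = -37.118 °C

T_out = -37.1 °C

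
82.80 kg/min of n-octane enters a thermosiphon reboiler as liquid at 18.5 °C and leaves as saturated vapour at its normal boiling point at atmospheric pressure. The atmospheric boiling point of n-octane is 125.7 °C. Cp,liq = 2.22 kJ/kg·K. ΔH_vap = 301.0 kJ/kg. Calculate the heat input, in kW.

liquid 18.5→125.7 °C: 237.98 kJ/kg
vaporisation at 125.7 °C: 301 kJ/kg
Δh = 237.98 + 301 = 538.98 kJ/kg
Q = ṁ·Δh = 82.80 kg/min × 538.98 kJ/kg = 44628 kJ/min
|Q| = 743.8 kW

Q = 744 kW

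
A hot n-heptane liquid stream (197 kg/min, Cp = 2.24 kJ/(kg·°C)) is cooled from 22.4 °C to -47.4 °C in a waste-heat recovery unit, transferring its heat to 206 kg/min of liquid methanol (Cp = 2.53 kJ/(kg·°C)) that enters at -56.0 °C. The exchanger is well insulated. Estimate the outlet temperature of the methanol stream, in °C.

Heat released by hot stream: Q = 197 × 2.24 × (22.4 − -47.4) = 30801 kJ/min
Energy balance on cold side (adiabatic exchanger): Q = ṁ_c·Cp_c·(T_c,out − T_c,in)
T_c,out = -56.0 + 30801/(206 × 2.53) = 3.0992 °C

T_c,out = 3.10 °C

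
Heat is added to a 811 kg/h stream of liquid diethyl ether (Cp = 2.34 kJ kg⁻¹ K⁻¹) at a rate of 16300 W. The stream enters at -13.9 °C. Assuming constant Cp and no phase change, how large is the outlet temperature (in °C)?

T_out = 17.0 °C

Q = 16300 W = 58680 kJ/h
ΔT = Q/(ṁ·Cp) = 58680/(811×2.34) = 30.921 K
T_out = -13.9 + 30.921 = 17.021 °C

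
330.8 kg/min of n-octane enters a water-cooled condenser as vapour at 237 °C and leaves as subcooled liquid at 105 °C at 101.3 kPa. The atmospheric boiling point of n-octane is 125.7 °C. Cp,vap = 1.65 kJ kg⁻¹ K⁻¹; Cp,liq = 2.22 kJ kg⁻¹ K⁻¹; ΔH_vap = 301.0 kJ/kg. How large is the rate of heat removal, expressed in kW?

Q_c = 2930 kW

vapour 237→125.7 °C: -183.64 kJ/kg
condensation at 125.7 °C: -301 kJ/kg
liquid 125.7→105 °C: -45.954 kJ/kg
Δh = -183.64 + -301 + -45.954 = -530.6 kJ/kg
Q = ṁ·Δh = 330.8 kg/min × -530.6 kJ/kg = -175520 kJ/min
|Q| = 2925.4 kW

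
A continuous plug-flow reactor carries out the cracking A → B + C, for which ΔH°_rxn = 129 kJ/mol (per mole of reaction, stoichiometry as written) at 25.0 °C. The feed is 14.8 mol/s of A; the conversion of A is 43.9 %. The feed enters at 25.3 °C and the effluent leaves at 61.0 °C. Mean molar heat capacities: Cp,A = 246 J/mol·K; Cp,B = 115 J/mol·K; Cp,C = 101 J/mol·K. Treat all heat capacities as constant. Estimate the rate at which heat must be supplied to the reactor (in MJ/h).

Q_in = 3460 MJ/h

Extent of reaction ξ = 0.439 × 14.8 = 6.4972 mol/s
Reaction term: ξ·ΔH°_rxn = 6.4972 × 129 = 838.14 kJ/s
Sensible, feed 25.3→25 °C: -1.0922 kJ/s
Outlet flows (mol/s): A 8.3028, B 6.4972, C 6.4972
Sensible, products 25→61.0 °C: 124.05 kJ/s
Q = ΔH = 961.1 kJ/s = 961.1 kW
Heat supplied = 3460 MJ/h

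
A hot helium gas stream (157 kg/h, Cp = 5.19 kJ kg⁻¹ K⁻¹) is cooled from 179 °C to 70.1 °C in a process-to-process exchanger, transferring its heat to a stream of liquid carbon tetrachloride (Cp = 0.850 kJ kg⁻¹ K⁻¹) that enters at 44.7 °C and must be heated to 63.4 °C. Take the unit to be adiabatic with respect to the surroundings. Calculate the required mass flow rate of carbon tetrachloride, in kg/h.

ṁ_c = 5580 kg/h

Heat released by hot stream: Q = 157 × 5.19 × (179 − 70.1) = 88735 kJ/h
Energy balance on cold side (adiabatic exchanger): Q = ṁ_c·Cp_c·(T_c,out − T_c,in)
ṁ_c = 88735 / [0.850 × (63.4 − 44.7)] = 5582.6 kg/h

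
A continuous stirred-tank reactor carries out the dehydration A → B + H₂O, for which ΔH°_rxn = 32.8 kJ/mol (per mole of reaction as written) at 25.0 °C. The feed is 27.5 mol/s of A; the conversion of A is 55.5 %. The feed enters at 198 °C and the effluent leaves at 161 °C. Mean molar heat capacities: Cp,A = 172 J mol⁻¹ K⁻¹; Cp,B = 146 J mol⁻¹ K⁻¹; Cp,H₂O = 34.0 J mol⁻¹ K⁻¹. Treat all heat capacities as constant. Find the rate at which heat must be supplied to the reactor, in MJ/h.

Q_in = 1230 MJ/h

Extent of reaction ξ = 0.555 × 27.5 = 15.263 mol/s
Reaction term: ξ·ΔH°_rxn = 15.263 × 32.8 = 500.61 kJ/s
Sensible, feed 198→25 °C: -818.29 kJ/s
Outlet flows (mol/s): A 12.237, B 15.263, H₂O 15.263
Sensible, products 25→161 °C: 659.89 kJ/s
Q = ΔH = 342.21 kJ/s = 342.21 kW
Heat supplied = 1231.9 MJ/h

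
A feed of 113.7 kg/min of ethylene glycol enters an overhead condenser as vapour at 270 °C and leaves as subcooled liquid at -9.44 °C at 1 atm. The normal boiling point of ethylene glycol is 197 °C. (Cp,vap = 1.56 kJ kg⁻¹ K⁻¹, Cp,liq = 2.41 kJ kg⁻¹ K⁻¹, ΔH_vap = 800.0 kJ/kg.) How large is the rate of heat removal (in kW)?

vapour 270→197 °C: -113.88 kJ/kg
condensation at 197 °C: -800 kJ/kg
liquid 197→-9.44 °C: -497.52 kJ/kg
Δh = -113.88 + -800 + -497.52 = -1411.4 kJ/kg
Q = ṁ·Δh = 113.7 kg/min × -1411.4 kJ/kg = -160480 kJ/min
|Q| = 2674.6 kW

Q_c = 2670 kW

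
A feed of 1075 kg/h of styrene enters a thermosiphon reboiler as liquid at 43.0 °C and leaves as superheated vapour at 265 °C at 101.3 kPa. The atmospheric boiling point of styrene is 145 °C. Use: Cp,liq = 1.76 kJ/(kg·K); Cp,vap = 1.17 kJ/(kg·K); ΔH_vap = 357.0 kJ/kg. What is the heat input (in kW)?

Q = 202 kW

liquid 43.0→145 °C: 179.52 kJ/kg
vaporisation at 145 °C: 357 kJ/kg
vapour 145→265 °C: 140.4 kJ/kg
Δh = 179.52 + 357 + 140.4 = 676.92 kJ/kg
Q = ṁ·Δh = 1075 kg/h × 676.92 kJ/kg = 727690 kJ/h
|Q| = 202.14 kW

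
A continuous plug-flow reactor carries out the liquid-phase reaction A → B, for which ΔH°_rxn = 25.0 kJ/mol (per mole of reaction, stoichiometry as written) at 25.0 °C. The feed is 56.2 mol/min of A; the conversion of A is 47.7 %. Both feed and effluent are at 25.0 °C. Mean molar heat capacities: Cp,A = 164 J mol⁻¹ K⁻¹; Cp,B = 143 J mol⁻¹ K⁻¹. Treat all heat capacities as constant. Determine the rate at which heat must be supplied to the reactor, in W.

Extent of reaction ξ = 0.477 × 56.2 = 26.807 mol/min
Reaction term: ξ·ΔH°_rxn = 26.807 × 25.0 = 670.19 kJ/min
Q = ΔH = 670.19 kJ/min = 11.17 kW
Heat supplied = 11170 W

Q_in = 11200 W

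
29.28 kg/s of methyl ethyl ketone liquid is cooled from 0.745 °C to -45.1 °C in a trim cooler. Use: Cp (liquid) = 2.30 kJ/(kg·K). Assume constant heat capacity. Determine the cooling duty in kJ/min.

Q = ṁ·Cp·ΔT = 29.28 × 2.30 × (-45.1 − 0.745) = -3087.4 kJ/s
Cooling duty = 185240 kJ/min

Q_c = 185000 kJ/min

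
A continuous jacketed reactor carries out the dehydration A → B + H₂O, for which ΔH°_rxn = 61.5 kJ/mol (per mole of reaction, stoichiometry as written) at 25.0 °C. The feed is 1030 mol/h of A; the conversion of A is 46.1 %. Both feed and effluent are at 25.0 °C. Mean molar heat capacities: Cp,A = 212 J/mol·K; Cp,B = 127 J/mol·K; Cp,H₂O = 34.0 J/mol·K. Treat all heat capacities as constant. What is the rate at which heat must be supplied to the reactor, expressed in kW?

Q_in = 8.11 kW

Extent of reaction ξ = 0.461 × 1030 = 474.83 mol/h
Reaction term: ξ·ΔH°_rxn = 474.83 × 61.5 = 29202 kJ/h
Q = ΔH = 29202 kJ/h = 8.1117 kW
Heat supplied = 8.1117 kW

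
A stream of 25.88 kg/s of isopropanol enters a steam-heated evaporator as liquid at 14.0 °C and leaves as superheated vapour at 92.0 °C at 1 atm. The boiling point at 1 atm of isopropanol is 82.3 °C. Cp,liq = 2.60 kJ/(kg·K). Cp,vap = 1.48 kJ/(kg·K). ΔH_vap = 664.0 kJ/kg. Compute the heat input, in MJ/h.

Q = 79700 MJ/h

liquid 14.0→82.3 °C: 177.58 kJ/kg
vaporisation at 82.3 °C: 664 kJ/kg
vapour 82.3→92.0 °C: 14.356 kJ/kg
Δh = 177.58 + 664 + 14.356 = 855.94 kJ/kg
Q = ṁ·Δh = 25.88 kg/s × 855.94 kJ/kg = 22152 kJ/s
|Q| = 22152 kW = 79746 MJ/h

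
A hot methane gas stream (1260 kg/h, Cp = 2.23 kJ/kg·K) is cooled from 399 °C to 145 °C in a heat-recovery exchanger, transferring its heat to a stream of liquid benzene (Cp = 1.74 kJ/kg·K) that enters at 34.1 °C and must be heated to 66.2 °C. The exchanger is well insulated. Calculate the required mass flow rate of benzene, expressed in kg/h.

Heat released by hot stream: Q = 1260 × 2.23 × (399 − 145) = 713690 kJ/h
Energy balance on cold side (adiabatic exchanger): Q = ṁ_c·Cp_c·(T_c,out − T_c,in)
ṁ_c = 713690 / [1.74 × (66.2 − 34.1)] = 12778 kg/h

ṁ_c = 12800 kg/h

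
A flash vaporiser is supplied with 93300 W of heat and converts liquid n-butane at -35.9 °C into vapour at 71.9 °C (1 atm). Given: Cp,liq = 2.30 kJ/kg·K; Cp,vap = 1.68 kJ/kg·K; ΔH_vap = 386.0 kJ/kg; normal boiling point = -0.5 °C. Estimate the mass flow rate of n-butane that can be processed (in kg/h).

Δh = 2.30×(-0.5−-35.9) + 386.0 + 1.68×(71.9−-0.5) = 589.05 kJ/kg
Q = 93300 W = 93.3 kJ/s = 335880 kJ/h
ṁ = Q/Δh = 335880 / 589.05 = 570.2 kg/h

ṁ = 570 kg/h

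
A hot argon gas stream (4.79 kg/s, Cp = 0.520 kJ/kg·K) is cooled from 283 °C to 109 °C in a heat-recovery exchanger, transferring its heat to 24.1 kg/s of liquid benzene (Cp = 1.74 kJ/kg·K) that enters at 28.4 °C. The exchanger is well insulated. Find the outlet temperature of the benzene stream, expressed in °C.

T_c,out = 38.7 °C

Heat released by hot stream: Q = 4.79 × 0.520 × (283 − 109) = 433.4 kJ/s
Energy balance on cold side (adiabatic exchanger): Q = ṁ_c·Cp_c·(T_c,out − T_c,in)
T_c,out = 28.4 + 433.4/(24.1 × 1.74) = 38.735 °C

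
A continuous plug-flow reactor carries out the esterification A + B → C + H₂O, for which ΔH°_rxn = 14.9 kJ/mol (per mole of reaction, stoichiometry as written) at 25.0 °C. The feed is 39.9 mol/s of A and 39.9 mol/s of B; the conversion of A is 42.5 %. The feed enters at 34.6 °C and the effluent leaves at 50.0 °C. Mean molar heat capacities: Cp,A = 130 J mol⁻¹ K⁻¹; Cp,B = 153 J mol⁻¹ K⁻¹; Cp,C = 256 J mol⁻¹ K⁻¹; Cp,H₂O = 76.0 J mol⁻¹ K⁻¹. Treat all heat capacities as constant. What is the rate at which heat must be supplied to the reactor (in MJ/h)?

Extent of reaction ξ = 0.425 × 39.9 = 16.957 mol/s
Reaction term: ξ·ΔH°_rxn = 16.957 × 14.9 = 252.67 kJ/s
Sensible, feed 34.6→25 °C: -108.4 kJ/s
Outlet flows (mol/s): A 22.942, B 22.942, C 16.957, H₂O 16.957
Sensible, products 25→50.0 °C: 303.07 kJ/s
Q = ΔH = 447.33 kJ/s = 447.33 kW
Heat supplied = 1610.4 MJ/h

Q_in = 1610 MJ/h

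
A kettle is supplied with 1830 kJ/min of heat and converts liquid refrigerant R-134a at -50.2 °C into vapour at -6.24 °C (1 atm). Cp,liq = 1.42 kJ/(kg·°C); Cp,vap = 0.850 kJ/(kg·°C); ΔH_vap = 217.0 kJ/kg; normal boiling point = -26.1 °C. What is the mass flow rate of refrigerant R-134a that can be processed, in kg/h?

Δh = 1.42×(-26.1−-50.2) + 217.0 + 0.850×(-6.24−-26.1) = 268.1 kJ/kg
Q = 1830 kJ/min = 30.5 kJ/s = 109800 kJ/h
ṁ = Q/Δh = 109800 / 268.1 = 409.54 kg/h

ṁ = 410 kg/h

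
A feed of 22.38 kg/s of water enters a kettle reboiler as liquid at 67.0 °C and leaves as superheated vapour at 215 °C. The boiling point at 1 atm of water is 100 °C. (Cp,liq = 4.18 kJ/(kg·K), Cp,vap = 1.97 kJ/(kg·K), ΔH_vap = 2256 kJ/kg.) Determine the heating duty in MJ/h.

liquid 67.0→100 °C: 137.94 kJ/kg
vaporisation at 100 °C: 2256 kJ/kg
vapour 100→215 °C: 226.55 kJ/kg
Δh = 137.94 + 2256 + 226.55 = 2620.5 kJ/kg
Q = ṁ·Δh = 22.38 kg/s × 2620.5 kJ/kg = 58647 kJ/s
|Q| = 58647 kW = 211130 MJ/h

Q = 211000 MJ/h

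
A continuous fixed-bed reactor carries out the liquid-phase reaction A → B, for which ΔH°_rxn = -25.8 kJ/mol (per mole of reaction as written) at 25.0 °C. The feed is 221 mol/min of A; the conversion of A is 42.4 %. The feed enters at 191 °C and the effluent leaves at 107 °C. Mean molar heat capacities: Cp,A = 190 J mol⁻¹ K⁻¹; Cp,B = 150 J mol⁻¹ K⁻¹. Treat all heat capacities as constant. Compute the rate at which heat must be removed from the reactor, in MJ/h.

Q_out = 375 MJ/h

Extent of reaction ξ = 0.424 × 221 = 93.704 mol/min
Reaction term: ξ·ΔH°_rxn = 93.704 × -25.8 = -2417.6 kJ/min
Sensible, feed 191→25 °C: -6970.3 kJ/min
Outlet flows (mol/min): A 127.3, B 93.704
Sensible, products 25→107 °C: 3135.8 kJ/min
Q = ΔH = -6252.1 kJ/min = -104.2 kW
Heat removed = 375.12 MJ/h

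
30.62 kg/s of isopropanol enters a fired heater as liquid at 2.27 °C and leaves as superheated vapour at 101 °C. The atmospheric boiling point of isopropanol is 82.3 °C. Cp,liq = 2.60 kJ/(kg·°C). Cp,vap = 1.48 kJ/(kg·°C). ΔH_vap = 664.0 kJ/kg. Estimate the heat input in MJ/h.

Q = 99200 MJ/h

liquid 2.27→82.3 °C: 208.08 kJ/kg
vaporisation at 82.3 °C: 664 kJ/kg
vapour 82.3→101 °C: 27.676 kJ/kg
Δh = 208.08 + 664 + 27.676 = 899.75 kJ/kg
Q = ṁ·Δh = 30.62 kg/s × 899.75 kJ/kg = 27550 kJ/s
|Q| = 27550 kW = 99182 MJ/h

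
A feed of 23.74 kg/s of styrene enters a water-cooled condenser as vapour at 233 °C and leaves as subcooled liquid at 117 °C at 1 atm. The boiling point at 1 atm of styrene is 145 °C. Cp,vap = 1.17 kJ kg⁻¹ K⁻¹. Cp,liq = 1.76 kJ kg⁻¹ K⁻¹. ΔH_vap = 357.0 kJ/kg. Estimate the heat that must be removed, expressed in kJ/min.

Q_c = 725000 kJ/min

vapour 233→145 °C: -102.96 kJ/kg
condensation at 145 °C: -357 kJ/kg
liquid 145→117 °C: -49.28 kJ/kg
Δh = -102.96 + -357 + -49.28 = -509.24 kJ/kg
Q = ṁ·Δh = 23.74 kg/s × -509.24 kJ/kg = -12089 kJ/s
|Q| = 12089 kW = 725360 kJ/min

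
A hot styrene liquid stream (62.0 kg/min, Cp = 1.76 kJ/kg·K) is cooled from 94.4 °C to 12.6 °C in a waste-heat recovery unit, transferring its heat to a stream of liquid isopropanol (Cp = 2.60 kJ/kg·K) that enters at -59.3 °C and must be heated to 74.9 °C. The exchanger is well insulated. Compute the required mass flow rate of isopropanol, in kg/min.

Heat released by hot stream: Q = 62.0 × 1.76 × (94.4 − 12.6) = 8926 kJ/min
Energy balance on cold side (adiabatic exchanger): Q = ṁ_c·Cp_c·(T_c,out − T_c,in)
ṁ_c = 8926 / [2.60 × (74.9 − -59.3)] = 25.582 kg/min

ṁ_c = 25.6 kg/min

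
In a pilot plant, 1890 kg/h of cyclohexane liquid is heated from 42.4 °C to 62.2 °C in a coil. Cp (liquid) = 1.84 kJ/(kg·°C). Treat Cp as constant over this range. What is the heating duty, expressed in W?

Q = ṁ·Cp·ΔT = 1890 × 1.84 × (62.2 − 42.4) = 68856 kJ/h
Converting: 68856 / 3600 s = 19.127 kW
Heating duty = 19127 W

Q = 19100 W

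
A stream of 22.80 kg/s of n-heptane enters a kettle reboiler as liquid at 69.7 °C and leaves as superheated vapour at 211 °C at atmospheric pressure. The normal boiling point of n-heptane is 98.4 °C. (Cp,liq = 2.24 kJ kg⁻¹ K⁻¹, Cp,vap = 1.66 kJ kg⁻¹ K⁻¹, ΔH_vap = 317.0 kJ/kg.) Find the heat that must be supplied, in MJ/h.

liquid 69.7→98.4 °C: 64.288 kJ/kg
vaporisation at 98.4 °C: 317 kJ/kg
vapour 98.4→211 °C: 186.92 kJ/kg
Δh = 64.288 + 317 + 186.92 = 568.2 kJ/kg
Q = ṁ·Δh = 22.80 kg/s × 568.2 kJ/kg = 12955 kJ/s
|Q| = 12955 kW = 46638 MJ/h

Q = 46600 MJ/h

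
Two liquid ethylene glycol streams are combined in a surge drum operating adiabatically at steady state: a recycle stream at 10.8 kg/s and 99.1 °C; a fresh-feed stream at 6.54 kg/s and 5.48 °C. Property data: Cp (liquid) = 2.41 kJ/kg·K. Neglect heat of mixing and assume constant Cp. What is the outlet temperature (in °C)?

Adiabatic, steady state ⇒ Σ ṁᵢCp,ᵢ(T_out − Tᵢ) = 0
Σ ṁᵢCp,ᵢTᵢ = 10.8×2.41×99.1 + 6.54×2.41×5.48 = 2665.7
Σ ṁᵢCp,ᵢ = 10.8×2.41 + 6.54×2.41 = 41.789
T_out = 2665.7 / 41.789 = 63.79 °C

T_out = 63.8 °C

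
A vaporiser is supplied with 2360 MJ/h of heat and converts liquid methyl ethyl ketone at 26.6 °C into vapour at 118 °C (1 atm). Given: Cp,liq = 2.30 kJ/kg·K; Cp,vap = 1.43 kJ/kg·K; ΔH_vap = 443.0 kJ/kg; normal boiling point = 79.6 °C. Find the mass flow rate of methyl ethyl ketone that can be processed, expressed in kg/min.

ṁ = 63.5 kg/min

Δh = 2.30×(79.6−26.6) + 443.0 + 1.43×(118−79.6) = 619.81 kJ/kg
Q = 2360 MJ/h = 655.56 kJ/s = 39333 kJ/min
ṁ = Q/Δh = 39333 / 619.81 = 63.46 kg/min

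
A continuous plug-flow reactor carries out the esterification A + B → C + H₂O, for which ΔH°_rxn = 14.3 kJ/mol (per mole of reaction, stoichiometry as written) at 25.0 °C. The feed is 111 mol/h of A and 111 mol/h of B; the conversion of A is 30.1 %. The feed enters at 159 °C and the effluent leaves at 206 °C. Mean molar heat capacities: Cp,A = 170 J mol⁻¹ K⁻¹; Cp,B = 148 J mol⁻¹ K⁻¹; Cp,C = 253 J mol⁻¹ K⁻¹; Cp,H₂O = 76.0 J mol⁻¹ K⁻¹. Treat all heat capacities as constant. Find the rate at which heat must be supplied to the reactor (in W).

Q_in = 612 W

Extent of reaction ξ = 0.301 × 111 = 33.411 mol/h
Reaction term: ξ·ΔH°_rxn = 33.411 × 14.3 = 477.78 kJ/h
Sensible, feed 159→25 °C: -4729.9 kJ/h
Outlet flows (mol/h): A 77.589, B 77.589, C 33.411, H₂O 33.411
Sensible, products 25→206 °C: 6455.5 kJ/h
Q = ΔH = 2203.3 kJ/h = 0.61203 kW
Heat supplied = 612.03 W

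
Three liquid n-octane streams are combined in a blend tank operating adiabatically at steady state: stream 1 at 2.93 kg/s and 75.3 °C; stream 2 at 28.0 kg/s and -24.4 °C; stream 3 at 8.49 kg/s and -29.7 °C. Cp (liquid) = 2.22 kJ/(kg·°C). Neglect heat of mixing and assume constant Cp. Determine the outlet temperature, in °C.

T_out = -18.1 °C

Adiabatic, steady state ⇒ Σ ṁᵢCp,ᵢ(T_out − Tᵢ) = 0
Σ ṁᵢCp,ᵢTᵢ = 2.93×2.22×75.3 + 28.0×2.22×-24.4 + 8.49×2.22×-29.7 = -1586.7
Σ ṁᵢCp,ᵢ = 2.93×2.22 + 28.0×2.22 + 8.49×2.22 = 87.512
T_out = -1586.7 / 87.512 = -18.131 °C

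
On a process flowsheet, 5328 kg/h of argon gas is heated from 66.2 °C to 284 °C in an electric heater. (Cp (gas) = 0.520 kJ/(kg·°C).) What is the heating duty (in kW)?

Q = 168 kW

Q = ṁ·Cp·ΔT = 5328 × 0.520 × (284 − 66.2) = 603430 kJ/h
Converting: 603430 / 3600 s = 167.62 kW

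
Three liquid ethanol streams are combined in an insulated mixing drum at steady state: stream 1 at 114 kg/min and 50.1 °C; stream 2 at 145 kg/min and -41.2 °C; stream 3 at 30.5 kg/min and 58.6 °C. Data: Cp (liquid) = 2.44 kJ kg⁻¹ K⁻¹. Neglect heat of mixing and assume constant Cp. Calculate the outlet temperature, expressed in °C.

T_out = 5.27 °C

Energy balance with Q = 0: Σ ṁᵢCp,ᵢ(T_out − Tᵢ) = 0
Σ ṁᵢCp,ᵢTᵢ = 114×2.44×50.1 + 145×2.44×-41.2 + 30.5×2.44×58.6 = 3720.3
Σ ṁᵢCp,ᵢ = 114×2.44 + 145×2.44 + 30.5×2.44 = 706.38
T_out = 3720.3 / 706.38 = 5.2667 °C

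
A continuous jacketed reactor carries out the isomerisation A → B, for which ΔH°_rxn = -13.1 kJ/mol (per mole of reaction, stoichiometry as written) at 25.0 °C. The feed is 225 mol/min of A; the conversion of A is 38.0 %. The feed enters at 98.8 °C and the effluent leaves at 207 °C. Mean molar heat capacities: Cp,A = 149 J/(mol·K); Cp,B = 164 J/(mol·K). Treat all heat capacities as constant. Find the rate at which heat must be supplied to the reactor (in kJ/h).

Q_in = 164000 kJ/h

Extent of reaction ξ = 0.380 × 225 = 85.5 mol/min
Reaction term: ξ·ΔH°_rxn = 85.5 × -13.1 = -1120 kJ/min
Sensible, feed 98.8→25 °C: -2474.1 kJ/min
Outlet flows (mol/min): A 139.5, B 85.5
Sensible, products 25→207 °C: 6335 kJ/min
Q = ΔH = 2740.8 kJ/min = 45.68 kW
Heat supplied = 164450 kJ/h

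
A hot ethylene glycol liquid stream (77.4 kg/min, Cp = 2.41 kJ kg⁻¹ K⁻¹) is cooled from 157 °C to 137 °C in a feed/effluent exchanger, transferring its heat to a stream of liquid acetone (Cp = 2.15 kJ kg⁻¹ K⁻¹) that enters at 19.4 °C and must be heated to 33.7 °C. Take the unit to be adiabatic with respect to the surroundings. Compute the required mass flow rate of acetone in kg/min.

ṁ_c = 121 kg/min

Heat released by hot stream: Q = 77.4 × 2.41 × (157 − 137) = 3730.7 kJ/min
Energy balance on cold side (adiabatic exchanger): Q = ṁ_c·Cp_c·(T_c,out − T_c,in)
ṁ_c = 3730.7 / [2.15 × (33.7 − 19.4)] = 121.34 kg/min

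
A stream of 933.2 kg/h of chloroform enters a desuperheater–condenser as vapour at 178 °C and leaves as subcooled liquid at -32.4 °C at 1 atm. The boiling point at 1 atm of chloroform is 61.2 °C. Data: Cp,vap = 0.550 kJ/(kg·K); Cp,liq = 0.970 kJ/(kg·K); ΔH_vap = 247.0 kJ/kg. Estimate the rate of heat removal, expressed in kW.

Q_c = 104 kW

vapour 178→61.2 °C: -64.24 kJ/kg
condensation at 61.2 °C: -247 kJ/kg
liquid 61.2→-32.4 °C: -90.792 kJ/kg
Δh = -64.24 + -247 + -90.792 = -402.03 kJ/kg
Q = ṁ·Δh = 933.2 kg/h × -402.03 kJ/kg = -375180 kJ/h
|Q| = 104.22 kW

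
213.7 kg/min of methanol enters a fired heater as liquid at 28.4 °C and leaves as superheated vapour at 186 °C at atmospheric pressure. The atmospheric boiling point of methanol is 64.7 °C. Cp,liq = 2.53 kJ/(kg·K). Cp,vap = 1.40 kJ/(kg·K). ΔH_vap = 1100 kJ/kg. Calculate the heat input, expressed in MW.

Q = 4.85 MW

liquid 28.4→64.7 °C: 91.839 kJ/kg
vaporisation at 64.7 °C: 1100 kJ/kg
vapour 64.7→186 °C: 169.82 kJ/kg
Δh = 91.839 + 1100 + 169.82 = 1361.7 kJ/kg
Q = ṁ·Δh = 213.7 kg/min × 1361.7 kJ/kg = 290990 kJ/min
|Q| = 4849.8 kW = 4.8498 MW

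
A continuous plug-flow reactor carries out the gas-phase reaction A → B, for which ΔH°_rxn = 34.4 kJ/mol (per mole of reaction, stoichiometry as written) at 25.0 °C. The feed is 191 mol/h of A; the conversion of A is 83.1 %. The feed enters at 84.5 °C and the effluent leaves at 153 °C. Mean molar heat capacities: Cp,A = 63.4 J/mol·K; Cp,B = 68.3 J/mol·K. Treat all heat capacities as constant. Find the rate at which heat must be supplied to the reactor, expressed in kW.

Q_in = 1.77 kW

Extent of reaction ξ = 0.831 × 191 = 158.72 mol/h
Reaction term: ξ·ΔH°_rxn = 158.72 × 34.4 = 5460 kJ/h
Sensible, feed 84.5→25 °C: -720.51 kJ/h
Outlet flows (mol/h): A 32.279, B 158.72
Sensible, products 25→153 °C: 1649.6 kJ/h
Q = ΔH = 6389 kJ/h = 1.7747 kW
Heat supplied = 1.7747 kW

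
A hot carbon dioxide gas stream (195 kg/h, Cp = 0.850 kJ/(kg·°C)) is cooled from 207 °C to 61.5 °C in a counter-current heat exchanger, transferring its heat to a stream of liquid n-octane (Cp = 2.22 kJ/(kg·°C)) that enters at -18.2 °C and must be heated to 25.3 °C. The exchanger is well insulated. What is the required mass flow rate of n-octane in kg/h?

Heat released by hot stream: Q = 195 × 0.850 × (207 − 61.5) = 24117 kJ/h
Energy balance on cold side (adiabatic exchanger): Q = ṁ_c·Cp_c·(T_c,out − T_c,in)
ṁ_c = 24117 / [2.22 × (25.3 − -18.2)] = 249.73 kg/h

ṁ_c = 250 kg/h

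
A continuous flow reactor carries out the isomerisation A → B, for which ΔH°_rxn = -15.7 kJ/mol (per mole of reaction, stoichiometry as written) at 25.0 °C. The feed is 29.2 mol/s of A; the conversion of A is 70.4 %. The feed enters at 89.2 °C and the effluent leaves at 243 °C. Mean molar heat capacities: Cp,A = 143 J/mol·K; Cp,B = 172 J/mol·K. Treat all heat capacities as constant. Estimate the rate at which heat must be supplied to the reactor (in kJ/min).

Extent of reaction ξ = 0.704 × 29.2 = 20.557 mol/s
Reaction term: ξ·ΔH°_rxn = 20.557 × -15.7 = -322.74 kJ/s
Sensible, feed 89.2→25 °C: -268.07 kJ/s
Outlet flows (mol/s): A 8.6432, B 20.557
Sensible, products 25→243 °C: 1040.2 kJ/s
Q = ΔH = 449.43 kJ/s = 449.43 kW
Heat supplied = 26966 kJ/min

Q_in = 27000 kJ/min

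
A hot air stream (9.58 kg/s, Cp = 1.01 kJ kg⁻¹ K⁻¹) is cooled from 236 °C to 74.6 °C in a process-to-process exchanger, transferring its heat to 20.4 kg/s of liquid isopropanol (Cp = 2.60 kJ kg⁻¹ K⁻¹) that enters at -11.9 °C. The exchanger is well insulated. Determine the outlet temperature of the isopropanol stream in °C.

T_c,out = 17.5 °C

Heat released by hot stream: Q = 9.58 × 1.01 × (236 − 74.6) = 1561.7 kJ/s
Energy balance on cold side (adiabatic exchanger): Q = ṁ_c·Cp_c·(T_c,out − T_c,in)
T_c,out = -11.9 + 1561.7/(20.4 × 2.60) = 17.543 °C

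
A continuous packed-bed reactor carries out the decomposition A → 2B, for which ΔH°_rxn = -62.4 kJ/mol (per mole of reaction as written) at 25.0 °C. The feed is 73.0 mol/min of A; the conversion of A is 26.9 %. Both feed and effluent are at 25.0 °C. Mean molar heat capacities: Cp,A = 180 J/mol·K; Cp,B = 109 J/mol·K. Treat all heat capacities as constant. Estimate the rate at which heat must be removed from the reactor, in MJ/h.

Extent of reaction ξ = 0.269 × 73.0 = 19.637 mol/min
Reaction term: ξ·ΔH°_rxn = 19.637 × -62.4 = -1225.3 kJ/min
Q = ΔH = -1225.3 kJ/min = -20.422 kW
Heat removed = 73.521 MJ/h

Q_out = 73.5 MJ/h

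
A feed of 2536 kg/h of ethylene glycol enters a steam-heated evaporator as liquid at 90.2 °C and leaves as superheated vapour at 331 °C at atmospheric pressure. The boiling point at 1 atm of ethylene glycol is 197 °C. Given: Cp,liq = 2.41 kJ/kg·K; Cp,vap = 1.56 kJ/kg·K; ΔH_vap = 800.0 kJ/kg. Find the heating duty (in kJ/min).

liquid 90.2→197 °C: 257.39 kJ/kg
vaporisation at 197 °C: 800 kJ/kg
vapour 197→331 °C: 209.04 kJ/kg
Δh = 257.39 + 800 + 209.04 = 1266.4 kJ/kg
Q = ṁ·Δh = 2536 kg/h × 1266.4 kJ/kg = 3.2117e+06 kJ/h
|Q| = 892.13 kW = 53528 kJ/min

Q = 53500 kJ/min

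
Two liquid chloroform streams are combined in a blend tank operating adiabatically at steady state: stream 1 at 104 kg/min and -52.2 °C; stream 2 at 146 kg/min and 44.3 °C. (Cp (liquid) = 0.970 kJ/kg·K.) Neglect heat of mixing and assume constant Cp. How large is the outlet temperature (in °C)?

No heat crosses the boundary, so H_out = H_in.
Σ ṁᵢCp,ᵢTᵢ = 104×0.970×-52.2 + 146×0.970×44.3 = 1007.8
Σ ṁᵢCp,ᵢ = 104×0.970 + 146×0.970 = 242.5
T_out = 1007.8 / 242.5 = 4.156 °C

T_out = 4.16 °C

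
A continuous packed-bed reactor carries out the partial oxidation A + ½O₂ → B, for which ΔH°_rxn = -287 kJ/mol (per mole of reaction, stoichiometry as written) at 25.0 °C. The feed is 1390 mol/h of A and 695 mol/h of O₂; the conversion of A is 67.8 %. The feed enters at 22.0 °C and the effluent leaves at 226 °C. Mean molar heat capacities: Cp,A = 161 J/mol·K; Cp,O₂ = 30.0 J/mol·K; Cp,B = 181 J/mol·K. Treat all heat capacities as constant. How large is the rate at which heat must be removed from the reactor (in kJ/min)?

Extent of reaction ξ = 0.678 × 1390 = 942.42 mol/h
Reaction term: ξ·ΔH°_rxn = 942.42 × -287 = -270470 kJ/h
Sensible, feed 22.0→25 °C: 733.92 kJ/h
Outlet flows (mol/h): A 447.58, O₂ 223.79, B 942.42
Sensible, products 25→226 °C: 50120 kJ/h
Q = ΔH = -219620 kJ/h = -61.006 kW
Heat removed = 3660.3 kJ/min

Q_out = 3660 kJ/min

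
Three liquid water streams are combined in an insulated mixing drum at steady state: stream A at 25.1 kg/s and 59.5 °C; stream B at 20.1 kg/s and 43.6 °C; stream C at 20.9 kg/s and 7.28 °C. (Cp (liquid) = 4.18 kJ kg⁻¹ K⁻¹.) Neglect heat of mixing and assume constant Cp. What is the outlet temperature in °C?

T_out = 38.2 °C

Adiabatic, steady state ⇒ Σ ṁᵢCp,ᵢ(T_out − Tᵢ) = 0
T_out = Σ ṁᵢCp,ᵢTᵢ / Σ ṁᵢCp,ᵢ
      = 10542 / 276.3 = 38.154 °C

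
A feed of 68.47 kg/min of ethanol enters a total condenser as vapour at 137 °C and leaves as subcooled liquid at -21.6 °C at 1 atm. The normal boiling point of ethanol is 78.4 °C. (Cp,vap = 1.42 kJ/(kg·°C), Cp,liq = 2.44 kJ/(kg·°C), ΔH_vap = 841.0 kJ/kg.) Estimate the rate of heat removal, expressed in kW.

vapour 137→78.4 °C: -83.212 kJ/kg
condensation at 78.4 °C: -841 kJ/kg
liquid 78.4→-21.6 °C: -244 kJ/kg
Δh = -83.212 + -841 + -244 = -1168.2 kJ/kg
Q = ṁ·Δh = 68.47 kg/min × -1168.2 kJ/kg = -79987 kJ/min
|Q| = 1333.1 kW

Q_c = 1330 kW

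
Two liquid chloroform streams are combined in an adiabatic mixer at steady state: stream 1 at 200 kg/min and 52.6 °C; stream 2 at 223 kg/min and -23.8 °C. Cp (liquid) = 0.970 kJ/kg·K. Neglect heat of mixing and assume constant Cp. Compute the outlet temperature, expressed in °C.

T_out = 12.3 °C

No heat crosses the boundary, so H_out = H_in.
T_out = Σ ṁᵢCp,ᵢTᵢ / Σ ṁᵢCp,ᵢ
      = 5056.2 / 410.31 = 12.323 °C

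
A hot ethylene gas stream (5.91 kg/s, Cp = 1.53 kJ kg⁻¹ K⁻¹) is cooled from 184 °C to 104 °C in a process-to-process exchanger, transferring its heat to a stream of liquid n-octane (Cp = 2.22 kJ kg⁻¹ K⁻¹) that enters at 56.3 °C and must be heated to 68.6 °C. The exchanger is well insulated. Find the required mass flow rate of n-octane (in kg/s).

Heat released by hot stream: Q = 5.91 × 1.53 × (184 − 104) = 723.38 kJ/s
Energy balance on cold side (adiabatic exchanger): Q = ṁ_c·Cp_c·(T_c,out − T_c,in)
ṁ_c = 723.38 / [2.22 × (68.6 − 56.3)] = 26.492 kg/s

ṁ_c = 26.5 kg/s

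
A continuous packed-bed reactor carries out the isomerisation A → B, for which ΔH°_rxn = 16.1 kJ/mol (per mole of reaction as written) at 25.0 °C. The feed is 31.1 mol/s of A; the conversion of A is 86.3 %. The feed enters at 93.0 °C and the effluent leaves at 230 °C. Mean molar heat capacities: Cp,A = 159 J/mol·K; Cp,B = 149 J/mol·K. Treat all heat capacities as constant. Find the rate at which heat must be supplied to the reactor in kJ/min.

Q_in = 63300 kJ/min

Extent of reaction ξ = 0.863 × 31.1 = 26.839 mol/s
Reaction term: ξ·ΔH°_rxn = 26.839 × 16.1 = 432.11 kJ/s
Sensible, feed 93.0→25 °C: -336.25 kJ/s
Outlet flows (mol/s): A 4.2607, B 26.839
Sensible, products 25→230 °C: 958.68 kJ/s
Q = ΔH = 1054.5 kJ/s = 1054.5 kW
Heat supplied = 63273 kJ/min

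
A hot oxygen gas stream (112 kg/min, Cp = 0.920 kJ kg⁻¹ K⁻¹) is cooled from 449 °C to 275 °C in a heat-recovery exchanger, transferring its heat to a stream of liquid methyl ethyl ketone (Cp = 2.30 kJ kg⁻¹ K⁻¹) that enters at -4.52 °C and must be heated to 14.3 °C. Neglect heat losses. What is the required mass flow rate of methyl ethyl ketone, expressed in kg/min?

ṁ_c = 414 kg/min

Heat released by hot stream: Q = 112 × 0.920 × (449 − 275) = 17929 kJ/min
Energy balance on cold side (adiabatic exchanger): Q = ṁ_c·Cp_c·(T_c,out − T_c,in)
ṁ_c = 17929 / [2.30 × (14.3 − -4.52)] = 414.2 kg/min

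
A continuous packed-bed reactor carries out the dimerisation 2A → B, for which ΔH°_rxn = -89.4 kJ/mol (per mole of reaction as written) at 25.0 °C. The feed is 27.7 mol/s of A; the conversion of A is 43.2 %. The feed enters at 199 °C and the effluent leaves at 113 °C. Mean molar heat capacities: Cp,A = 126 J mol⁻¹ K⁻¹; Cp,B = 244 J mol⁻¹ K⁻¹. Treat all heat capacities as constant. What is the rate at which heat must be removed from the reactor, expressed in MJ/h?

Q_out = 3020 MJ/h

Extent of reaction ξ = 0.432 × 27.7 / 2 = 5.9832 mol/s
Reaction term: ξ·ΔH°_rxn = 5.9832 × -89.4 = -534.9 kJ/s
Sensible, feed 199→25 °C: -607.29 kJ/s
Outlet flows (mol/s): A 15.734, B 5.9832
Sensible, products 25→113 °C: 302.93 kJ/s
Q = ΔH = -839.27 kJ/s = -839.27 kW
Heat removed = 3021.4 MJ/h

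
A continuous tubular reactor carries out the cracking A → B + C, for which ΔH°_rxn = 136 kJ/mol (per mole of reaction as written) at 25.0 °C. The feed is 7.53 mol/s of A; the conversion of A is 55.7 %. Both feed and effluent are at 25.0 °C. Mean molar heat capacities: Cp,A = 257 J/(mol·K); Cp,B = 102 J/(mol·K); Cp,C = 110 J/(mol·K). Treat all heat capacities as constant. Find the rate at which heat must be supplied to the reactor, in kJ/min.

Extent of reaction ξ = 0.557 × 7.53 = 4.1942 mol/s
Reaction term: ξ·ΔH°_rxn = 4.1942 × 136 = 570.41 kJ/s
Q = ΔH = 570.41 kJ/s = 570.41 kW
Heat supplied = 34225 kJ/min

Q_in = 34200 kJ/min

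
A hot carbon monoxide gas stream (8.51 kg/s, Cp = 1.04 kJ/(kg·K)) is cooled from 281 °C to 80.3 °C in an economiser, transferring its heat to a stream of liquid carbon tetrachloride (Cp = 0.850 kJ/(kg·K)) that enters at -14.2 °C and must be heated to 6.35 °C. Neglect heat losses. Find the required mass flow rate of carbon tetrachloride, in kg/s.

ṁ_c = 102 kg/s

Heat released by hot stream: Q = 8.51 × 1.04 × (281 − 80.3) = 1776.3 kJ/s
Energy balance on cold side (adiabatic exchanger): Q = ṁ_c·Cp_c·(T_c,out − T_c,in)
ṁ_c = 1776.3 / [0.850 × (6.35 − -14.2)] = 101.69 kg/s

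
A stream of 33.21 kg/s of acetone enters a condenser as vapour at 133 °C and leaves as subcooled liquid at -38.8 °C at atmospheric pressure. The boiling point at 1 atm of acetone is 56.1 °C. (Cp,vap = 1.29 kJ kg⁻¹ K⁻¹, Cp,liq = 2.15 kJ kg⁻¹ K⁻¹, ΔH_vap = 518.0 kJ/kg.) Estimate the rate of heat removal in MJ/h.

vapour 133→56.1 °C: -99.201 kJ/kg
condensation at 56.1 °C: -518 kJ/kg
liquid 56.1→-38.8 °C: -204.03 kJ/kg
Δh = -99.201 + -518 + -204.03 = -821.24 kJ/kg
Q = ṁ·Δh = 33.21 kg/s × -821.24 kJ/kg = -27273 kJ/s
|Q| = 27273 kW = 98184 MJ/h

Q_c = 98200 MJ/h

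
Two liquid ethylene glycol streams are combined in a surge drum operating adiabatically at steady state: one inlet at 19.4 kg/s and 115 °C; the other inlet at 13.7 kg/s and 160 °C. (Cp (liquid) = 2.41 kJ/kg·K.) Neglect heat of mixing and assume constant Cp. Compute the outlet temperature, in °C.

T_out = 134 °C

No heat crosses the boundary, so H_out = H_in.
T_out = Σ ṁᵢCp,ᵢTᵢ / Σ ṁᵢCp,ᵢ
      = 10659 / 79.771 = 133.63 °C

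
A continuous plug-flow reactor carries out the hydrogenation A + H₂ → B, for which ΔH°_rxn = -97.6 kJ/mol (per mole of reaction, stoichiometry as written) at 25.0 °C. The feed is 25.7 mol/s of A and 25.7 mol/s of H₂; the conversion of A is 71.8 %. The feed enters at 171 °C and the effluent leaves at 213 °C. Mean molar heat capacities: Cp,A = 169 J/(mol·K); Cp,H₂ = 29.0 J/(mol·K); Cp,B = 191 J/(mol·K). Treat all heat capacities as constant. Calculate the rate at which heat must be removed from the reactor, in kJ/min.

Q_out = 96700 kJ/min

Extent of reaction ξ = 0.718 × 25.7 = 18.453 mol/s
Reaction term: ξ·ΔH°_rxn = 18.453 × -97.6 = -1801 kJ/s
Sensible, feed 171→25 °C: -742.94 kJ/s
Outlet flows (mol/s): A 7.2474, H₂ 7.2474, B 18.453
Sensible, products 25→213 °C: 932.37 kJ/s
Q = ΔH = -1611.5 kJ/s = -1611.5 kW
Heat removed = 96692 kJ/min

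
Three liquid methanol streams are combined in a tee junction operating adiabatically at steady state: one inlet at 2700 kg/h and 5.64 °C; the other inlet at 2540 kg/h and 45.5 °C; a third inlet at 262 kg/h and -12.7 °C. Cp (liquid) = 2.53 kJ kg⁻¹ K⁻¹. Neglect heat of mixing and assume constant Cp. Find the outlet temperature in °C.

T_out = 23.2 °C

Adiabatic, steady state ⇒ Σ ṁᵢCp,ᵢ(T_out − Tᵢ) = 0
Σ ṁᵢCp,ᵢTᵢ = 2700×2.53×5.64 + 2540×2.53×45.5 + 262×2.53×-12.7 = 322500
Σ ṁᵢCp,ᵢ = 2700×2.53 + 2540×2.53 + 262×2.53 = 13920
T_out = 322500 / 13920 = 23.168 °C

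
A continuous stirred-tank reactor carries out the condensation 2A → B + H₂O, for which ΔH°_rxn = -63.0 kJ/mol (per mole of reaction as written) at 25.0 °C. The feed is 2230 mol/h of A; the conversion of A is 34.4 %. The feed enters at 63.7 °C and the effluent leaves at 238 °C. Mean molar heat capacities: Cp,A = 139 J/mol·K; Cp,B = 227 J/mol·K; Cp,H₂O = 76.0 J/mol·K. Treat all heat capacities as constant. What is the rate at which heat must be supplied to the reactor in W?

Q_in = 8860 W

Extent of reaction ξ = 0.344 × 2230 / 2 = 383.56 mol/h
Reaction term: ξ·ΔH°_rxn = 383.56 × -63.0 = -24164 kJ/h
Sensible, feed 63.7→25 °C: -11996 kJ/h
Outlet flows (mol/h): A 1462.9, B 383.56, H₂O 383.56
Sensible, products 25→238 °C: 68066 kJ/h
Q = ΔH = 31906 kJ/h = 8.8628 kW
Heat supplied = 8862.8 W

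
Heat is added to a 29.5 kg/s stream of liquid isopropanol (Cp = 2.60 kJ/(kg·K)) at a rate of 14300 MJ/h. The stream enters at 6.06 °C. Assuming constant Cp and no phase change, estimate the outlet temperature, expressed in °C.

Q = 14300 MJ/h = 3972.2 kJ/s
ΔT = Q/(ṁ·Cp) = 3972.2/(29.5×2.60) = 51.789 K
T_out = 6.06 + 51.789 = 57.849 °C

T_out = 57.8 °C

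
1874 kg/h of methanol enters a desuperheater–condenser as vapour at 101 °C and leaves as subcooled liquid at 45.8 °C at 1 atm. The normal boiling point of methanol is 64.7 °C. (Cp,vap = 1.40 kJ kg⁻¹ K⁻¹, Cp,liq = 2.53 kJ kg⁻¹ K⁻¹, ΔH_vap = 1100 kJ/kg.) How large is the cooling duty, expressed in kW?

Q_c = 624 kW

vapour 101→64.7 °C: -50.82 kJ/kg
condensation at 64.7 °C: -1100 kJ/kg
liquid 64.7→45.8 °C: -47.817 kJ/kg
Δh = -50.82 + -1100 + -47.817 = -1198.6 kJ/kg
Q = ṁ·Δh = 1874 kg/h × -1198.6 kJ/kg = -2.2462e+06 kJ/h
|Q| = 623.96 kW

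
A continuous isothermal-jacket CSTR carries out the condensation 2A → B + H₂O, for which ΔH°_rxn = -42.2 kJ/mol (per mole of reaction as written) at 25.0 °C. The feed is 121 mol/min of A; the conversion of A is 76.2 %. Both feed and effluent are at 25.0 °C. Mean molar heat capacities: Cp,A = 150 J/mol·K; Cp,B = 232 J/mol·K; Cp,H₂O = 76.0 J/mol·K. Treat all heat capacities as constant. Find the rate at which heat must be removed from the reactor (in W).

Extent of reaction ξ = 0.762 × 121 / 2 = 46.101 mol/min
Reaction term: ξ·ΔH°_rxn = 46.101 × -42.2 = -1945.5 kJ/min
Q = ΔH = -1945.5 kJ/min = -32.424 kW
Heat removed = 32424 W

Q_out = 32400 W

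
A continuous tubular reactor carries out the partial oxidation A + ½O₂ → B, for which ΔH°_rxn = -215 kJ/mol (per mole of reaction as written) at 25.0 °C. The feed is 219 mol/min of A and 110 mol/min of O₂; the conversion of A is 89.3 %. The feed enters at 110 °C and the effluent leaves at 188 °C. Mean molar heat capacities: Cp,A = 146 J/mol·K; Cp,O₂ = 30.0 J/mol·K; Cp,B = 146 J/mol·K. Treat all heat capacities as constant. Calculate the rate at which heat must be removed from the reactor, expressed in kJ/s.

Extent of reaction ξ = 0.893 × 219 = 195.57 mol/min
Reaction term: ξ·ΔH°_rxn = 195.57 × -215 = -42047 kJ/min
Sensible, feed 110→25 °C: -2998.3 kJ/min
Outlet flows (mol/min): A 23.433, O₂ 12.216, B 195.57
Sensible, products 25→188 °C: 5271.5 kJ/min
Q = ΔH = -39774 kJ/min = -662.89 kW
Heat removed = 662.89 kJ/s

Q_out = 663 kJ/s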